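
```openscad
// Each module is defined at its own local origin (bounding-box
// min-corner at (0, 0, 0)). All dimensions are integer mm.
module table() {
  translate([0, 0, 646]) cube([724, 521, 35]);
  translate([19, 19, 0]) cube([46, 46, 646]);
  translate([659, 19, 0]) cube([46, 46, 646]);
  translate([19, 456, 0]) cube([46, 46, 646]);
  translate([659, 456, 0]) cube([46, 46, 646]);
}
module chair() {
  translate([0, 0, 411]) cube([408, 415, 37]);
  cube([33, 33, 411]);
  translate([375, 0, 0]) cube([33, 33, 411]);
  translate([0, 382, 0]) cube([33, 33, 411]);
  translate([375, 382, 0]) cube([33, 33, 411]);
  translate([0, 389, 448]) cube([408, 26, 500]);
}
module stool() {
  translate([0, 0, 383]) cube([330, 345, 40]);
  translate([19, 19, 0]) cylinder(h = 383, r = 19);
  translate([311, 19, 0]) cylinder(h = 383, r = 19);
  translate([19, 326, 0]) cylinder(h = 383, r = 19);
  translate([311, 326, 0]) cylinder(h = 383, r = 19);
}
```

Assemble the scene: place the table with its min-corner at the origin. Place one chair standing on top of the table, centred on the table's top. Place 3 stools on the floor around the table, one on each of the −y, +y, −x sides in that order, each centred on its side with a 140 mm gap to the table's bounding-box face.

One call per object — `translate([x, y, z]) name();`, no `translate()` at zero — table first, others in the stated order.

table();
translate([158, 53, 681]) chair();
translate([197, -485, 0]) stool();
translate([197, 661, 0]) stool();
translate([-470, 88, 0]) stool();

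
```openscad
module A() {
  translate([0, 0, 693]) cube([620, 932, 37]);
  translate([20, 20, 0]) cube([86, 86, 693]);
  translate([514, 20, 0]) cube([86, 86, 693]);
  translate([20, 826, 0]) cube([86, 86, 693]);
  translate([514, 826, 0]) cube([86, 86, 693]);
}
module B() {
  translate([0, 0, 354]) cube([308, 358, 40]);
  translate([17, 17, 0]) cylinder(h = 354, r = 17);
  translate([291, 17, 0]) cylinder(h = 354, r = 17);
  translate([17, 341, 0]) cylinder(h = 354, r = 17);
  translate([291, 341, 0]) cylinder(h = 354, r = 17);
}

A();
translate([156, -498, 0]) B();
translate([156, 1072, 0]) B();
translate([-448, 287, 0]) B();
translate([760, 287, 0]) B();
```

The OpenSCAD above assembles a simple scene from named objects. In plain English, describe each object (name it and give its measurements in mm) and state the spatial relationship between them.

A is a table: top 620 mm (x) × 932 mm (y), 37 mm thick, upper face at z = 730 mm, on four 86×86 mm square legs, each inset 20 mm from the nearest pair of top edges, running from z = 0 to the bottom of the top.

B is a four-legged stool. The seat is 308×358 mm, 40 mm thick, top at z = 394 mm. It stands on four round legs, each 34 mm in diameter, from z = 0 to the seat underside, each leg's axis is inset half a diameter from the nearest pair of seat edges (so the leg's bounding box is flush with the corner).

Four stools sit around the table at the −y, +y, −x, +x sides.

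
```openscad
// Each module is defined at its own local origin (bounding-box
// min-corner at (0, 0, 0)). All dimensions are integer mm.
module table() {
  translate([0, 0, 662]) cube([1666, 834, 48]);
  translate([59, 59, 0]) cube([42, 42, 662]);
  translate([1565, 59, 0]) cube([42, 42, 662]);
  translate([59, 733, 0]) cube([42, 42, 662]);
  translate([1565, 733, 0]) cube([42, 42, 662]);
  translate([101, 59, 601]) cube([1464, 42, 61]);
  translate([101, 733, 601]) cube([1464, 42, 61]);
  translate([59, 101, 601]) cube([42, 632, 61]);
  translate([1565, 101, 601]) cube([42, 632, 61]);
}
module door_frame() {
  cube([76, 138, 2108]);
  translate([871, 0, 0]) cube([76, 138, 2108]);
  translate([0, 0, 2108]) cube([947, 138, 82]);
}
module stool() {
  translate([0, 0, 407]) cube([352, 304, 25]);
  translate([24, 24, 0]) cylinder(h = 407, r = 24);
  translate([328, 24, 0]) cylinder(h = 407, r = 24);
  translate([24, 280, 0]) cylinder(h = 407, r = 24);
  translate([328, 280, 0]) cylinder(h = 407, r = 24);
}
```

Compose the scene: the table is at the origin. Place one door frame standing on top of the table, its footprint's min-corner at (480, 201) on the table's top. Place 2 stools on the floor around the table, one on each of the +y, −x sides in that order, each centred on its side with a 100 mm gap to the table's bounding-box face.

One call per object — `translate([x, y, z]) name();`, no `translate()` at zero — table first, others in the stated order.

table();
translate([480, 201, 710]) door_frame();
translate([657, 934, 0]) stool();
translate([-452, 265, 0]) stool();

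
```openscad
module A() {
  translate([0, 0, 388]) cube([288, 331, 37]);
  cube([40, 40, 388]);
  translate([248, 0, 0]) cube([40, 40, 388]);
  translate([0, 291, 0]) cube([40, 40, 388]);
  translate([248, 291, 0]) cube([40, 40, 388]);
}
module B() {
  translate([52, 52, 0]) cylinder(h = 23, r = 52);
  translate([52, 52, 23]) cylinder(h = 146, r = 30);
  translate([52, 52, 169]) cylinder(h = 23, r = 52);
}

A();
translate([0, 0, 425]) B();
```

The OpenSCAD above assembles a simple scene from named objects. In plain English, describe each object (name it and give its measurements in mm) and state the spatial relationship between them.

A is a four-legged stool. The seat is 288×331 mm, 37 mm thick, top at z = 425 mm. It stands on four square legs, each 40×40 mm in cross-section, from z = 0 to the seat underside, each flush with a corner of the seat.

B is a spool: two coaxial disc flanges of radius 52 mm and thickness 23 mm, joined by a core cylinder of radius 30 mm and height 146 mm. The lower flange rests on z = 0 and the three cylinders share a vertical axis.

The spool is on top of the stool.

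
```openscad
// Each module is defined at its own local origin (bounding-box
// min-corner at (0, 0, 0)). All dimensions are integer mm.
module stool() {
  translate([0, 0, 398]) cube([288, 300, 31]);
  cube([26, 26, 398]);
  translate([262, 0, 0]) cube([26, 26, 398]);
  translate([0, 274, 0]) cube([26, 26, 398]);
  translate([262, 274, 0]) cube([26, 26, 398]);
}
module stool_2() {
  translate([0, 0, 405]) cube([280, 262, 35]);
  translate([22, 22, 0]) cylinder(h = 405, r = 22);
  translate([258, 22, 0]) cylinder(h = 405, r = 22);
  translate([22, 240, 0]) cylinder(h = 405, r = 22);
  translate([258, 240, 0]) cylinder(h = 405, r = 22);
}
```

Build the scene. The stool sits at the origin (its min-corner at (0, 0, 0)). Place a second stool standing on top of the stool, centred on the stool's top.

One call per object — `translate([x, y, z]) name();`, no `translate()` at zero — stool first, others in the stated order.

stool();
translate([4, 19, 429]) stool_2();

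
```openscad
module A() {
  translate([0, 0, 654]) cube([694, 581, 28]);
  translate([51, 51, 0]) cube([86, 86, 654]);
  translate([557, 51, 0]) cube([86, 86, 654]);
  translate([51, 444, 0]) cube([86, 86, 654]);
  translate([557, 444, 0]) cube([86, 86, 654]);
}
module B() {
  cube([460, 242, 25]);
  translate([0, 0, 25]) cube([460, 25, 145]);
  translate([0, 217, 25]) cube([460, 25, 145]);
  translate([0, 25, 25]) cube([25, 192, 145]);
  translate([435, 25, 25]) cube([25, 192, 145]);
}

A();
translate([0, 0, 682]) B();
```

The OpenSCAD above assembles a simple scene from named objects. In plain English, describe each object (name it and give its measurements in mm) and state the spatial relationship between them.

A is a rectangular dining table. The top is 694×581×28 mm with its upper surface at z = 682 mm. It stands on four 86×86 mm square legs, each inset 51 mm from the nearest pair of top edges, running from the floor to the underside of the top.

B is an open-topped rectangular box: outside dimensions 460×242×170 mm, with a uniform wall and base thickness of 25 mm. The base is a full 460×242 slab on the floor; four walls sit on top of the base. The front and back walls (the −y and +y sides) span the full width; the two side walls fit between them.

The open box is on top of the table.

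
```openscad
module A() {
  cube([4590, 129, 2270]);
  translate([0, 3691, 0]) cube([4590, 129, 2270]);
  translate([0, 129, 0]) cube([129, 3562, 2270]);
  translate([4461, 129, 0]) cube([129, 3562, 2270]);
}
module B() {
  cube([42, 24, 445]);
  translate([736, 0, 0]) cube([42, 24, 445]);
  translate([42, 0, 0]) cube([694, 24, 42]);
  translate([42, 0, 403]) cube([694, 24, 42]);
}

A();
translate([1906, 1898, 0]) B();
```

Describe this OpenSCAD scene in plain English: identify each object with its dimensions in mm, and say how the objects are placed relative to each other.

A is the wall frame of a small rectangular building: four walls, each 2270 mm tall and 129 mm thick, enclosing a footprint 4590 mm (x) by 3820 mm (y) outside-to-outside, with no floor or roof. The front and back walls (the −y and +y sides) span the full width; the two side walls fit between them.

B is a picture frame with a 694×361 mm rectangular opening (x by z) and a uniform 42 mm border on every side. Frame depth is 24 mm along y. It is built from two vertical stiles running the full outside height and two horizontal rails spanning the gap between the stiles.

The picture frame sits inside the house frame, centred.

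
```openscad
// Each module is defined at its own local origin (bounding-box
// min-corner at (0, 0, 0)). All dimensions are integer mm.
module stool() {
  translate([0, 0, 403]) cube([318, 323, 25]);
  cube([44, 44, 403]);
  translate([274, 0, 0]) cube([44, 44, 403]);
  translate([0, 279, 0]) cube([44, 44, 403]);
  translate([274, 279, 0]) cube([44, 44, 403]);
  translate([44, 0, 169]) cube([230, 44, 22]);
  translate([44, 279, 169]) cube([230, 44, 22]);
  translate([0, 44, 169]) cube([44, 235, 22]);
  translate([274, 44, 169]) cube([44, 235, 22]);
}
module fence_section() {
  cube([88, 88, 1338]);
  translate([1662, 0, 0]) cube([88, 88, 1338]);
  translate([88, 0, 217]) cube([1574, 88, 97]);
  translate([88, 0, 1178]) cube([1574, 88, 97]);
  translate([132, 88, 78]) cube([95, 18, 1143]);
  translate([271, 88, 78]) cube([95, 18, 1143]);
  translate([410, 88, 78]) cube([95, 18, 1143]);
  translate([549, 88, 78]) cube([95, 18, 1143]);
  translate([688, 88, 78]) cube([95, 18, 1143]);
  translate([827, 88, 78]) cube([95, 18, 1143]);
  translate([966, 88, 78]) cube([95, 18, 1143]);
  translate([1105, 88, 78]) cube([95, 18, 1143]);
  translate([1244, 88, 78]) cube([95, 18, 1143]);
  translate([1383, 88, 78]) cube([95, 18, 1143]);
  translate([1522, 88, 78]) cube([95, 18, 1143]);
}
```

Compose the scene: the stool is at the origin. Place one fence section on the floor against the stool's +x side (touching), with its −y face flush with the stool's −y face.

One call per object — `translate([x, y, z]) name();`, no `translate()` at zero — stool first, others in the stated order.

stool();
translate([318, 0, 0]) fence_section();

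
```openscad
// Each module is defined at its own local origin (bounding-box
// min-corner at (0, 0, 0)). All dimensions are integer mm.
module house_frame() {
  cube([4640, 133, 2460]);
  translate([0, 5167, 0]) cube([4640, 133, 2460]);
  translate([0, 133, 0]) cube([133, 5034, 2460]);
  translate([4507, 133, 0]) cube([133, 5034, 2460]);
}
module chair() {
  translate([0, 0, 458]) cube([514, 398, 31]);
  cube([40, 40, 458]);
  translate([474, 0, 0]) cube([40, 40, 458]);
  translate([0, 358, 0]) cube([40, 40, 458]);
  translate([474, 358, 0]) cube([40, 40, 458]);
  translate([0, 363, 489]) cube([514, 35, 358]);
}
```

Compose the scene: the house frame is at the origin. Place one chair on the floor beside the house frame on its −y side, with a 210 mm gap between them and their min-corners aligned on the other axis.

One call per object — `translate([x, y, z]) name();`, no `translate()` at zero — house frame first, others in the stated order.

house_frame();
translate([0, -608, 0]) chair();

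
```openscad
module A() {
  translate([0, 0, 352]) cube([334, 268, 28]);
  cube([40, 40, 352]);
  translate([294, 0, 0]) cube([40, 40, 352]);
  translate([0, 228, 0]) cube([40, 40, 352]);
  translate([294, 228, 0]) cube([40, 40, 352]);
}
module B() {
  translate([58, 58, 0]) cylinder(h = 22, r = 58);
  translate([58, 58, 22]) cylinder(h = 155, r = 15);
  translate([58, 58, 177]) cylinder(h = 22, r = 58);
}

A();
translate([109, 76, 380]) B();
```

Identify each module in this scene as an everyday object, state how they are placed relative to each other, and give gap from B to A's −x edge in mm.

The spool's min-x is at 109; the stool's min-x is 0; gap = 109 mm.

A is a stool. B is a spool. The spool is on top of the stool, centred. The gap from the spool to the stool's −x edge is 109 mm.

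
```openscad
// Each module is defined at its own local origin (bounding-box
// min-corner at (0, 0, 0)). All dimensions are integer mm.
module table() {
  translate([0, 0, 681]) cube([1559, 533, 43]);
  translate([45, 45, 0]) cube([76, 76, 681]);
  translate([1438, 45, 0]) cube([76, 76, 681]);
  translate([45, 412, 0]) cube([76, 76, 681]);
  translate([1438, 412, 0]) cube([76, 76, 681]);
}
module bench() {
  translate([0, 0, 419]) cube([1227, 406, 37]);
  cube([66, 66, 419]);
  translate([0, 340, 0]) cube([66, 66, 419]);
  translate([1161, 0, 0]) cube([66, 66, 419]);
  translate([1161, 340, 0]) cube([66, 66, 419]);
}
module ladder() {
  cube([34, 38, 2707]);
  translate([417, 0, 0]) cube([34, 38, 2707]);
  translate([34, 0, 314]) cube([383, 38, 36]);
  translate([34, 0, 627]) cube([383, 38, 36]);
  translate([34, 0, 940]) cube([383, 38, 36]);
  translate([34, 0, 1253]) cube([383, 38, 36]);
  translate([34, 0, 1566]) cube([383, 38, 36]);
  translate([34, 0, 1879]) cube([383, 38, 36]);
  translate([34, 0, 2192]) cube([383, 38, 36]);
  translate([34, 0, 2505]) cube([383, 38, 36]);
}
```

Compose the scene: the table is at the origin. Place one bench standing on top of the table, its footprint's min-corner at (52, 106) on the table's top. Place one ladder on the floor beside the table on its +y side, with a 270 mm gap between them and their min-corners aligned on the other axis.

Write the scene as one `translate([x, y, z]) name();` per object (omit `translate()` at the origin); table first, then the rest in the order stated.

table();
translate([52, 106, 724]) bench();
translate([0, 803, 0]) ladder();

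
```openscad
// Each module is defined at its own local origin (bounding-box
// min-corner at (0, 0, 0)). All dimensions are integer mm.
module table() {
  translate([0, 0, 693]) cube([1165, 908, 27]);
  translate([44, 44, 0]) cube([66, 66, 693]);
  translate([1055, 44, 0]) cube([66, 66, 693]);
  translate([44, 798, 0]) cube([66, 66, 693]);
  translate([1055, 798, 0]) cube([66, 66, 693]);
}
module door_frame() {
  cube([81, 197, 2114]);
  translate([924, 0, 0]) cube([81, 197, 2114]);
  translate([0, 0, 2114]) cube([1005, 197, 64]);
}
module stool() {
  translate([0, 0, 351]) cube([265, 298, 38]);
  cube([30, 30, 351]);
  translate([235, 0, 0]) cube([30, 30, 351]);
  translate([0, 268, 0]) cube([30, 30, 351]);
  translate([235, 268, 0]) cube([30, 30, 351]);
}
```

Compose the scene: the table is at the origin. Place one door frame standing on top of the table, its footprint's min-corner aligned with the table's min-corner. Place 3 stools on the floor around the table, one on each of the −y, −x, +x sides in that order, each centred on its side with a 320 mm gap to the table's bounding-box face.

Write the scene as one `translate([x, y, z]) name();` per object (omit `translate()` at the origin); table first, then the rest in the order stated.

table();
translate([0, 0, 720]) door_frame();
translate([450, -618, 0]) stool();
translate([-585, 305, 0]) stool();
translate([1485, 305, 0]) stool();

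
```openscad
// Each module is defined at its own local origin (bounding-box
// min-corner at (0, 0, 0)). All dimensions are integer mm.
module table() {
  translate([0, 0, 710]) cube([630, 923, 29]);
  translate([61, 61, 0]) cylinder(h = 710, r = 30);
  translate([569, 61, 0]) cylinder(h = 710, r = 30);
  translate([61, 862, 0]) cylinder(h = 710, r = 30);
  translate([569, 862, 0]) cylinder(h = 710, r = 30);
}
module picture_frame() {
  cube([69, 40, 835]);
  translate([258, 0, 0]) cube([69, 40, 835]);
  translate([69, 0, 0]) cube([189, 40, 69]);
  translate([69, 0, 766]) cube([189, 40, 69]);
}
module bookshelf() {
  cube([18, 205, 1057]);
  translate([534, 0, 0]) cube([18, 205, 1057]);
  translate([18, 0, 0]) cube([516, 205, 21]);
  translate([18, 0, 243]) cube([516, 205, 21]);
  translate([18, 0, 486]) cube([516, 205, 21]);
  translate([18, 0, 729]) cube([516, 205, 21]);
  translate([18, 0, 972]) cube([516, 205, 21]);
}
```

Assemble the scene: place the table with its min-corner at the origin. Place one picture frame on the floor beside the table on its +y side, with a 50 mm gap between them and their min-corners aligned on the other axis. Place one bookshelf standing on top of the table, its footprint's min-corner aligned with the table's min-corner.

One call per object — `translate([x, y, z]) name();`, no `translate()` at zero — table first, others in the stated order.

table();
translate([0, 973, 0]) picture_frame();
translate([0, 0, 739]) bookshelf();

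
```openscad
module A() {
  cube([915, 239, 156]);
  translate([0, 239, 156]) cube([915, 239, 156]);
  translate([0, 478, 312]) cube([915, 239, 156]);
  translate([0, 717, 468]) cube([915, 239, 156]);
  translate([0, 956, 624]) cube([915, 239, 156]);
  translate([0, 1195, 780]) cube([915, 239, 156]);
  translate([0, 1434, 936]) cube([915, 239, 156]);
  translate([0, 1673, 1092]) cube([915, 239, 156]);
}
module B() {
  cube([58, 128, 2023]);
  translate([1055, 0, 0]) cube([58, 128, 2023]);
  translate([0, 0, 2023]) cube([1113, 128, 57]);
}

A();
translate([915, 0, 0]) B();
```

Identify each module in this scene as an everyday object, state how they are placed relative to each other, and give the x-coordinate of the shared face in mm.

A is a staircase. B is a door frame. The door frame is against the staircase's +x side, with their −y faces flush. The x-coordinate of the shared face is 915 mm.

The staircase's +x face and the door frame's −x face are both at x = 915 mm.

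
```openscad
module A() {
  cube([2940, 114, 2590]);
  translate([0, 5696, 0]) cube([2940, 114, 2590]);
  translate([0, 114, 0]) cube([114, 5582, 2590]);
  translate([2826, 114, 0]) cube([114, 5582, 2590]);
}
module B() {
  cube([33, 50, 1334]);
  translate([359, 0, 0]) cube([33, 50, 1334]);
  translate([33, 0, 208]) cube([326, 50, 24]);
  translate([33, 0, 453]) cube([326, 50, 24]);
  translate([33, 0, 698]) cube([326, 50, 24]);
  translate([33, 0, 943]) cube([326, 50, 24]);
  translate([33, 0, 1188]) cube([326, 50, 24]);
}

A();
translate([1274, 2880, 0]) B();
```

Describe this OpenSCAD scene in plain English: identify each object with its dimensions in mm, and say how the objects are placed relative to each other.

A is the wall frame of a small rectangular building: four walls, each 2590 mm tall and 114 mm thick, enclosing a footprint 2940 mm (x) by 5810 mm (y) outside-to-outside, with no floor or roof. The front and back walls (the −y and +y sides) span the full width; the two side walls fit between them.

B is a wooden ladder with two side rails of 33×50 mm section and 1334 mm height, set 392 mm apart overall. Between them run 5 rectangular rungs (50 mm deep, 24 mm thick), front faces flush with the rails' −y face. The bottom of the first rung is 208 mm above the floor and each subsequent rung is 245 mm higher than the one below.

The ladder sits inside the house frame, centred.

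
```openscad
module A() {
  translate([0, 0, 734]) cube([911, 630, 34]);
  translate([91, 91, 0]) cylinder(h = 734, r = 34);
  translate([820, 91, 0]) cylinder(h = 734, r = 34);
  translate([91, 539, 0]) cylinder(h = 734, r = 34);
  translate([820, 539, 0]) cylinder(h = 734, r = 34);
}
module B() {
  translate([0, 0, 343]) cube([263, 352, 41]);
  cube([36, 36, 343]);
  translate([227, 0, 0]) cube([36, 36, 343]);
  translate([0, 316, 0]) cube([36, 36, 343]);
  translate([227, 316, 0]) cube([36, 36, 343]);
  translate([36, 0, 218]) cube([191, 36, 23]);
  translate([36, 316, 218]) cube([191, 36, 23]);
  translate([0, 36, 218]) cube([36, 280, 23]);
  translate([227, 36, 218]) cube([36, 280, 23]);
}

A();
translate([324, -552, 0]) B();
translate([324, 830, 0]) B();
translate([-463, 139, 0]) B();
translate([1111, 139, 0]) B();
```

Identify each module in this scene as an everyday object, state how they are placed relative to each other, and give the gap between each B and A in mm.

A is a table. B is a stool. Four stools sit around the table at the −y, +y, −x, +x sides. The gap between each stool and the table is 200 mm.

Each stool's nearest face is 200 mm from the table's bounding box.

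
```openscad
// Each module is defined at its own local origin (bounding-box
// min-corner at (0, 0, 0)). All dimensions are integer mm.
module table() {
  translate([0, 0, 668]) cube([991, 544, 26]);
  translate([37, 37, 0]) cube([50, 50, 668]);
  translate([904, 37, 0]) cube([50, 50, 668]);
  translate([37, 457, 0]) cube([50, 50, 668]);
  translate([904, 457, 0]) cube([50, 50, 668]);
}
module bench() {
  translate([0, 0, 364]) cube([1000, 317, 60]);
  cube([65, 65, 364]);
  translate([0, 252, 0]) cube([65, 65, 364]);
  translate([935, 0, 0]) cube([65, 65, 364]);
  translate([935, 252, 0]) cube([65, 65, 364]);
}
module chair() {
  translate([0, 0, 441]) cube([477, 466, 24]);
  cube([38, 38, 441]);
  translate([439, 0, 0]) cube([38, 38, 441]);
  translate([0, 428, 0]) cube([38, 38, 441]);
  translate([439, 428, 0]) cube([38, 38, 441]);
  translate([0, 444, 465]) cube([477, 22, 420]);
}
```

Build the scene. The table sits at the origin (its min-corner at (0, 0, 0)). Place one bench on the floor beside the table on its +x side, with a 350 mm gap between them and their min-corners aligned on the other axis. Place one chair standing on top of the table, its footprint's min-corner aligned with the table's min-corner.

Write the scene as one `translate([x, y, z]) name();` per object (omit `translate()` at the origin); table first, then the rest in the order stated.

table();
translate([1341, 0, 0]) bench();
translate([0, 0, 694]) chair();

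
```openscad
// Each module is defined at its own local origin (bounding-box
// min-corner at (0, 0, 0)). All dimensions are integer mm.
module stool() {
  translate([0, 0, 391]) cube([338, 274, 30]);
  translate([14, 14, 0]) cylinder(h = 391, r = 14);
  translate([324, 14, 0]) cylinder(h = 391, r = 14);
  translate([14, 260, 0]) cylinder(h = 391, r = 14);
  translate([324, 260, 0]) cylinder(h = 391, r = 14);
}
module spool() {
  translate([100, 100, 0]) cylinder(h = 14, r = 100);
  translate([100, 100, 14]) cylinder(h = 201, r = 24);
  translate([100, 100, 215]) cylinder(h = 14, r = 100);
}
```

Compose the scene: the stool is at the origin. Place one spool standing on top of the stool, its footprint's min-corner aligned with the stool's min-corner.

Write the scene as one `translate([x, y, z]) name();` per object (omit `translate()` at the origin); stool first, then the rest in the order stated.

stool();
translate([0, 0, 421]) spool();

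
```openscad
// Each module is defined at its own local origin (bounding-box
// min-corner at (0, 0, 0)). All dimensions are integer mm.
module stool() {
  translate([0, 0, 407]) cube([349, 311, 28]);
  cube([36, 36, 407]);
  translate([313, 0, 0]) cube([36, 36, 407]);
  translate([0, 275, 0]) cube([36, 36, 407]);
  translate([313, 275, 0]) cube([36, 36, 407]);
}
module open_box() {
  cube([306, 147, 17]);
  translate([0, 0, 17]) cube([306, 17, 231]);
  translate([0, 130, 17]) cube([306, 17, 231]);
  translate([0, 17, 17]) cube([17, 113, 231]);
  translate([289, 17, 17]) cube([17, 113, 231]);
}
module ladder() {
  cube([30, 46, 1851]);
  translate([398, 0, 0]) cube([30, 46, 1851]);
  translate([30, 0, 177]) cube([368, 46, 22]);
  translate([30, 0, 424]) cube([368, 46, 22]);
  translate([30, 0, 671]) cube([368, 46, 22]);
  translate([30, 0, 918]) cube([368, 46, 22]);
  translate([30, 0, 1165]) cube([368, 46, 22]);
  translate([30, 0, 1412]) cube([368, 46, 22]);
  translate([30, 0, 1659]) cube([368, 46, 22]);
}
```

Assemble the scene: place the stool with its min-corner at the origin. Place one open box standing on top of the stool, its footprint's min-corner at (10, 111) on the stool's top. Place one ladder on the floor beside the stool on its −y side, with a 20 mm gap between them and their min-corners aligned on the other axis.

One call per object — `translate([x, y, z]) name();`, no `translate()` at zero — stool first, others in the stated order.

stool();
translate([10, 111, 435]) open_box();
translate([0, -66, 0]) ladder();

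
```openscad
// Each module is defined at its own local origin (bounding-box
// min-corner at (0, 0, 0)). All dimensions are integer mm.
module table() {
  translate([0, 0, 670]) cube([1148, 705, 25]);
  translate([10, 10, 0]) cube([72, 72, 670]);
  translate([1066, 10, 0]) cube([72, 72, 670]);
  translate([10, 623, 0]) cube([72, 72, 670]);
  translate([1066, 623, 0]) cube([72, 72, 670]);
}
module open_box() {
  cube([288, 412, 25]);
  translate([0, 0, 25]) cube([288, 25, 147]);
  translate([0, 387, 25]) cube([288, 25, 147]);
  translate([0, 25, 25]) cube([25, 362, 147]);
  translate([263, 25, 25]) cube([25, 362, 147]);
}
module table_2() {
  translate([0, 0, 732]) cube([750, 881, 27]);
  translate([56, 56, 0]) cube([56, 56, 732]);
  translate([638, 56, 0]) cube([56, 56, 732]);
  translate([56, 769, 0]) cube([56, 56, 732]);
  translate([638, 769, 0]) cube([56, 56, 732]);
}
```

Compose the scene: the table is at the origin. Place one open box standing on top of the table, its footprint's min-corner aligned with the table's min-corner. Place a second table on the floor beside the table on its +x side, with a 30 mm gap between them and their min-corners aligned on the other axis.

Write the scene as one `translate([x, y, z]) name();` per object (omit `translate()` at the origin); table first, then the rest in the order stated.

table();
translate([0, 0, 695]) open_box();
translate([1178, 0, 0]) table_2();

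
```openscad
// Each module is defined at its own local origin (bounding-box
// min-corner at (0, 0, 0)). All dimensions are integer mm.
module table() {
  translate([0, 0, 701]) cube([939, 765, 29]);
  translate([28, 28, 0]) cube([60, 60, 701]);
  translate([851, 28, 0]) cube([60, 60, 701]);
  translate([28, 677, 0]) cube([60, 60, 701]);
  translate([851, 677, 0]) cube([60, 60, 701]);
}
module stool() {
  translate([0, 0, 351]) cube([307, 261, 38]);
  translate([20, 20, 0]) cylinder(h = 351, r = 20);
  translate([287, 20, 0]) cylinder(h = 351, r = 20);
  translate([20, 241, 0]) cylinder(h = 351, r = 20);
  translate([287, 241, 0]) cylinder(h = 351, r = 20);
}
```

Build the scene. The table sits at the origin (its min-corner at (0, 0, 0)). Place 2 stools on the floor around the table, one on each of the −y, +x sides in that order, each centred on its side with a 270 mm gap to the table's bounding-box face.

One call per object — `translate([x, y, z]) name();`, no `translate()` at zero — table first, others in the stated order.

table();
translate([316, -531, 0]) stool();
translate([1209, 252, 0]) stool();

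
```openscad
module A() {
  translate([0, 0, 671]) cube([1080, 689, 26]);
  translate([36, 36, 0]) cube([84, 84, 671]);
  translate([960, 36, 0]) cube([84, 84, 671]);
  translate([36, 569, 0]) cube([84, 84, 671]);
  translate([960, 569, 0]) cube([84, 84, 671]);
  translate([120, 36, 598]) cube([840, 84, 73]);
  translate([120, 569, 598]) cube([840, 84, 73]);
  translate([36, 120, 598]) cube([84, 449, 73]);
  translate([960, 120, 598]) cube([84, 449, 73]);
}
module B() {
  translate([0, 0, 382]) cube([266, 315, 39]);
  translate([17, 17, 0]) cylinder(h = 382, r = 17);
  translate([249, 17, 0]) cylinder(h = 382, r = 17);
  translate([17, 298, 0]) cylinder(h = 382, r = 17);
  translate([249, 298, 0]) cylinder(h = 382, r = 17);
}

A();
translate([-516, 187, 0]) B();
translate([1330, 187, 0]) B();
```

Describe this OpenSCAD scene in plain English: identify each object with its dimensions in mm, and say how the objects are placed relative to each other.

A is a table: top 1080 mm (x) × 689 mm (y), 26 mm thick, upper face at z = 697 mm, on four 84×84 mm square legs, each inset 36 mm from the nearest pair of top edges, running from z = 0 to the bottom of the top. Four apron rails, 84 mm thick and 73 mm tall, run between adjacent legs with their top edges flush with the underside of the top and their outer faces flush with the legs' outer faces.

B is a simple wooden stool: a rectangular seat 266 mm (x) by 315 mm (y), 39 mm thick, top face at z = 421 mm, on four round legs, each 34 mm in diameter. The legs rest on z = 0, each leg's axis is inset half a diameter from the nearest pair of seat edges (so the leg's bounding box is flush with the corner).

Two stools sit around the table at the −x, +x sides.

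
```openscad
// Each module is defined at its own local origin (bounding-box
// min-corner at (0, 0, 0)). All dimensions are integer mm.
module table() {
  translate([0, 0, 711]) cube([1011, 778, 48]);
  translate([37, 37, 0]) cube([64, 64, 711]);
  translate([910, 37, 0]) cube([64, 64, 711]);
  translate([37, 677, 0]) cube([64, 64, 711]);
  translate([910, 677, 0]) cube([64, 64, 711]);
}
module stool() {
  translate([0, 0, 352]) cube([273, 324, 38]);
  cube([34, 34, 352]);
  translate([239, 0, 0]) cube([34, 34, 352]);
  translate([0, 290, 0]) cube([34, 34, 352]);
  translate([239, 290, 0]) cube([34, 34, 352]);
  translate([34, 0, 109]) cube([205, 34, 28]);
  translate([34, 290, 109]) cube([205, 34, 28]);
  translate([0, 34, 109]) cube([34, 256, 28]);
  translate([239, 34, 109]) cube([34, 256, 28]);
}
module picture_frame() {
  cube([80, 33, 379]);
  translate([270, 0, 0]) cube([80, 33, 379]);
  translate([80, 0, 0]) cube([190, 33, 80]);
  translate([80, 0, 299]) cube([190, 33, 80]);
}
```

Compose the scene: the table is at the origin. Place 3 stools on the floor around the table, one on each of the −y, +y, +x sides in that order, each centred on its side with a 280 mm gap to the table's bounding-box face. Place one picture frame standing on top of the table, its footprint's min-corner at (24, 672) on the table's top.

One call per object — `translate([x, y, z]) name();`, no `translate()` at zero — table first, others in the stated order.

table();
translate([369, -604, 0]) stool();
translate([369, 1058, 0]) stool();
translate([1291, 227, 0]) stool();
translate([24, 672, 759]) picture_frame();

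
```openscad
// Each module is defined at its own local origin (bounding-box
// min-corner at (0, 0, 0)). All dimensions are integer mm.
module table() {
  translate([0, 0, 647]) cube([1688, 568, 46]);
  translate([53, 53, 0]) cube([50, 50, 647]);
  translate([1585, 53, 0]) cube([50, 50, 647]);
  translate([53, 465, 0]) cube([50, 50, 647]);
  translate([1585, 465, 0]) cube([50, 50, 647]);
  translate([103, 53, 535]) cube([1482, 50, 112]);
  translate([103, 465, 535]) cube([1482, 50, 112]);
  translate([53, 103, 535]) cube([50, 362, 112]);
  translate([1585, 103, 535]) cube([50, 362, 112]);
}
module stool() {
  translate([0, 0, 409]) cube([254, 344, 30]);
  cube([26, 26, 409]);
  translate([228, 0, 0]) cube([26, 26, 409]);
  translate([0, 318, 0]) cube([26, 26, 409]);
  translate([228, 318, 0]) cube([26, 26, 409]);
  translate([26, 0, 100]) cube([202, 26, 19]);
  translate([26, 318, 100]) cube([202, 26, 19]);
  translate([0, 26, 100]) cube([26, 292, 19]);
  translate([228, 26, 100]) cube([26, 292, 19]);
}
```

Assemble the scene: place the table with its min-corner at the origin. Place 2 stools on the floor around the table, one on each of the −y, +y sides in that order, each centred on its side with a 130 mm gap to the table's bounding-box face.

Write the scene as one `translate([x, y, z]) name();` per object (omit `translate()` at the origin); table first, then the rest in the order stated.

table();
translate([717, -474, 0]) stool();
translate([717, 698, 0]) stool();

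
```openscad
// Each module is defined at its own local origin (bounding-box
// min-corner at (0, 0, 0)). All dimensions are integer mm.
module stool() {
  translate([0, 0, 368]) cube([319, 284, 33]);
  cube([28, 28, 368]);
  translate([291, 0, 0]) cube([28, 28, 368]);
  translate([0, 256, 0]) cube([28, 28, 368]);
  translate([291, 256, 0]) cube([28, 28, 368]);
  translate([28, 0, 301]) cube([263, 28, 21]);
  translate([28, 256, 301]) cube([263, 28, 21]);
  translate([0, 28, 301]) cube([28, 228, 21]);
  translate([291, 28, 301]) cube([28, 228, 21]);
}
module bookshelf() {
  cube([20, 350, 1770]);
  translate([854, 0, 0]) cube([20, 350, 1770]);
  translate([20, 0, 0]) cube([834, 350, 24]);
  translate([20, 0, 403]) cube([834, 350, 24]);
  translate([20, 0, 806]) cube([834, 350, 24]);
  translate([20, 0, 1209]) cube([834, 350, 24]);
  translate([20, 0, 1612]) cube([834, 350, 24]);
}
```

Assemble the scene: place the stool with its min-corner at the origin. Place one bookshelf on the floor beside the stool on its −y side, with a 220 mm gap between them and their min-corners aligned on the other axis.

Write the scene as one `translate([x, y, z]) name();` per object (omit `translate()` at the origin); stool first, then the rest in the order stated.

stool();
translate([0, -570, 0]) bookshelf();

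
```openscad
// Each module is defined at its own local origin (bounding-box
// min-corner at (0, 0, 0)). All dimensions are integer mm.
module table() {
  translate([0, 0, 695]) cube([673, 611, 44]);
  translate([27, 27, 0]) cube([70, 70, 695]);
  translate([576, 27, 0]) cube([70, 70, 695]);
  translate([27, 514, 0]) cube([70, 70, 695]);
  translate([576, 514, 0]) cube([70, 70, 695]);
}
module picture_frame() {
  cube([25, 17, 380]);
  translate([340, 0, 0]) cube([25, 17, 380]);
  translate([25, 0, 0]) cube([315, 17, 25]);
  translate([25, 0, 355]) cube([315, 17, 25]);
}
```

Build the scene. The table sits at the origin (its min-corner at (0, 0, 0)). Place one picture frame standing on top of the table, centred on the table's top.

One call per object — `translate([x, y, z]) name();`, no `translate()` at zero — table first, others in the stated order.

table();
translate([154, 297, 739]) picture_frame();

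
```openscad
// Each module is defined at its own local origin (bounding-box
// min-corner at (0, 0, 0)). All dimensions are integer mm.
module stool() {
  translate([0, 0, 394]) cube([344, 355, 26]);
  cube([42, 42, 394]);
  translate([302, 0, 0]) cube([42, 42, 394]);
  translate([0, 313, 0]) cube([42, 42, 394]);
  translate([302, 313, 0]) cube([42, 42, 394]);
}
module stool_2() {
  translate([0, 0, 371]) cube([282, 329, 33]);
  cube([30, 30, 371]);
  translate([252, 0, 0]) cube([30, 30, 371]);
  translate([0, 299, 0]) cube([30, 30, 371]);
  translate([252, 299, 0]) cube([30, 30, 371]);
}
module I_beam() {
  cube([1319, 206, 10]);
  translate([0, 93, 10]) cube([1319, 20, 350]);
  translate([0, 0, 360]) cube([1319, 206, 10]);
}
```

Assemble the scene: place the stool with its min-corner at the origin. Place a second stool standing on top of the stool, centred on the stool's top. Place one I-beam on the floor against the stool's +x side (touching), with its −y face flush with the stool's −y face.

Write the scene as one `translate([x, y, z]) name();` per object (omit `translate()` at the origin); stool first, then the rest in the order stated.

stool();
translate([31, 13, 420]) stool_2();
translate([344, 0, 0]) I_beam();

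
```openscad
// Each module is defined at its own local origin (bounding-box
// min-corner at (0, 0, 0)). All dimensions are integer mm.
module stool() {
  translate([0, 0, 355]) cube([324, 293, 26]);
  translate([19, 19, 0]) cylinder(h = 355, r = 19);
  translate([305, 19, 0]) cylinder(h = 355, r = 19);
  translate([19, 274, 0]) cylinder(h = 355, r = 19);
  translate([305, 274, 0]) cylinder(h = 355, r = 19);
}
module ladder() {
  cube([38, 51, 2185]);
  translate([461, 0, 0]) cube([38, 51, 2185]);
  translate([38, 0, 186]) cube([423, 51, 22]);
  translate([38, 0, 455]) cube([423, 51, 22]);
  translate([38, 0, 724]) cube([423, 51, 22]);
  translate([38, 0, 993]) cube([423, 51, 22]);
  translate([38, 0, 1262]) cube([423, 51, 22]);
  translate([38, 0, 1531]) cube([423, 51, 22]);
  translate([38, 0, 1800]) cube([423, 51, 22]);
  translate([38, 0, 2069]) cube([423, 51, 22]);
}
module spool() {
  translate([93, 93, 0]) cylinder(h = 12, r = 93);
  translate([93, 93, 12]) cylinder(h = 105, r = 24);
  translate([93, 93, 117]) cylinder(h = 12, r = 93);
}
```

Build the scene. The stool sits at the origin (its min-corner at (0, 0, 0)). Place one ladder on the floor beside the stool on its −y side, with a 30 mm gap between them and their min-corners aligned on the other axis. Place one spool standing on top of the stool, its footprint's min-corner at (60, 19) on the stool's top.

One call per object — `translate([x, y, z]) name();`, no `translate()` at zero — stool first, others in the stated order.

stool();
translate([0, -81, 0]) ladder();
translate([60, 19, 381]) spool();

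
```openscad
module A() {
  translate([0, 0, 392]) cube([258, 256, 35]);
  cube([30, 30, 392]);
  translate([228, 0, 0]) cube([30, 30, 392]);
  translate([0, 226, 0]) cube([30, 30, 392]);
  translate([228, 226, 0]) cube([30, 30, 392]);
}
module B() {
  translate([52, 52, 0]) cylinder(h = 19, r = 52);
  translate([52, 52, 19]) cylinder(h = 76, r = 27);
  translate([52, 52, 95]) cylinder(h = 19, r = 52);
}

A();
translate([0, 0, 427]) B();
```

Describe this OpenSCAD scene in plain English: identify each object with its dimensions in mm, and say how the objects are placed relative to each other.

A is a simple wooden stool: a rectangular seat 258 mm (x) by 256 mm (y), 35 mm thick, top face at z = 427 mm, on four square legs, each 30×30 mm in cross-section. The legs rest on z = 0, each flush with a corner of the seat.

B is a spool: two coaxial disc flanges of radius 52 mm and thickness 19 mm, joined by a core cylinder of radius 27 mm and height 76 mm. The lower flange rests on z = 0 and the three cylinders share a vertical axis.

The spool is on top of the stool.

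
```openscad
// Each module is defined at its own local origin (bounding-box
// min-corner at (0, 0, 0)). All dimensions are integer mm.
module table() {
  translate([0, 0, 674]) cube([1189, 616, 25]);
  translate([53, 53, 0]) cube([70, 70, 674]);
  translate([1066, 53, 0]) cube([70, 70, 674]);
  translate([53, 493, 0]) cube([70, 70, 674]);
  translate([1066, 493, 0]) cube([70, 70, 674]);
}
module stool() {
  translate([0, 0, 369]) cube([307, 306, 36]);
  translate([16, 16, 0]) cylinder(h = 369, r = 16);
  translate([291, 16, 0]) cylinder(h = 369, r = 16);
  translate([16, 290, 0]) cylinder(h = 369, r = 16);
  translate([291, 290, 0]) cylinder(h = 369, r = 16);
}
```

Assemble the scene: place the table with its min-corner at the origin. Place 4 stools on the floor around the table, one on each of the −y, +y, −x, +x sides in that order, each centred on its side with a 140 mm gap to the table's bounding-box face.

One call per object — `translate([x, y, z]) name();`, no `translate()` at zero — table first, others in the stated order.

table();
translate([441, -446, 0]) stool();
translate([441, 756, 0]) stool();
translate([-447, 155, 0]) stool();
translate([1329, 155, 0]) stool();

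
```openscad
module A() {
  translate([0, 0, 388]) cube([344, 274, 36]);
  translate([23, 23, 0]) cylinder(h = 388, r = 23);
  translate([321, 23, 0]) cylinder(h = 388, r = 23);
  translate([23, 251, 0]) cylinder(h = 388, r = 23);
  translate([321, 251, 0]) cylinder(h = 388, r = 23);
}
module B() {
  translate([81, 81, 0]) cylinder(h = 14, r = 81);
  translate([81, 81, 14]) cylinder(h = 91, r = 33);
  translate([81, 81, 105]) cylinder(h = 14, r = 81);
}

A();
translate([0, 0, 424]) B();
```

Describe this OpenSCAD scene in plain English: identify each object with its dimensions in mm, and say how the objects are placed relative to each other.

A is a four-legged stool. The seat is a 344×274×36 mm slab whose top surface is at z = 424 mm; four round legs, each 46 mm in diameter, run from the floor (z = 0) to the underside of the seat, each leg's axis is inset half a diameter from the nearest pair of seat edges (so the leg's bounding box is flush with the corner).

B is a spool: two coaxial disc flanges of radius 81 mm and thickness 14 mm, joined by a core cylinder of radius 33 mm and height 91 mm. The lower flange rests on z = 0 and the three cylinders share a vertical axis.

The spool is on top of the stool.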